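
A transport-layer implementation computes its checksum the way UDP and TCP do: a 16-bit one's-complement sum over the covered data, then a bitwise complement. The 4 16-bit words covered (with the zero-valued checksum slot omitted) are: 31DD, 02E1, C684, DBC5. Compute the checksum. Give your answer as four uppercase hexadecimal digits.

28F7

One's-complement addition (fold any carry out of bit 15 back into bit 0):
  0x31DD + 0x02E1 = 0x034BE
  0x34BE + 0xC684 = 0x0FB42
  0xFB42 + 0xDBC5 = 0x1D707 → wrap carry → 0xD708
One's-complement sum = 0xD708.
Checksum = ~0xD708 & 0xFFFF = 0x28F7.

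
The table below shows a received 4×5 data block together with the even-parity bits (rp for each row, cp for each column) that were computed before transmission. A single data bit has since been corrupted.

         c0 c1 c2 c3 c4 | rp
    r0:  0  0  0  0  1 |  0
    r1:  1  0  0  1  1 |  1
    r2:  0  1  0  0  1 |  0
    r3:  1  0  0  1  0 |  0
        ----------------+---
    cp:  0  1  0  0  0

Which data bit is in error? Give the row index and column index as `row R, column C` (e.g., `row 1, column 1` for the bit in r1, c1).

Recompute each row's even parity and compare to rp:
  r0: data parity 1, sent rp 0 → mismatch
  r1: data parity 1, sent rp 1 → ok
  r2: data parity 0, sent rp 0 → ok
  r3: data parity 0, sent rp 0 → ok
Recompute each column's even parity and compare to cp:
  c0: data parity 0, sent cp 0 → ok
  c1: data parity 1, sent cp 1 → ok
  c2: data parity 0, sent cp 0 → ok
  c3: data parity 0, sent cp 0 → ok
  c4: data parity 1, sent cp 0 → mismatch
Exactly one row (r0) and one column (c4) fail → the flipped bit is at their intersection.

row 0, column 4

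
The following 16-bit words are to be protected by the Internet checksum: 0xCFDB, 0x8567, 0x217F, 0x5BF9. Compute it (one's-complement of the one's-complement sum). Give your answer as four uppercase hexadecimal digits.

2D44

One's-complement addition (fold any carry out of bit 15 back into bit 0):
  0xCFDB + 0x8567 = 0x15542 → wrap carry → 0x5543
  0x5543 + 0x217F = 0x076C2
  0x76C2 + 0x5BF9 = 0x0D2BB
One's-complement sum = 0xD2BB.
Checksum = ~0xD2BB & 0xFFFF = 0x2D44.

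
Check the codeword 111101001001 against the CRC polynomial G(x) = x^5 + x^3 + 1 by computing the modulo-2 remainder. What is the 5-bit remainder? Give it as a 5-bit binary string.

Modulo-2 division of 111101001001 by 101001:
  pos 0: 111101 XOR 101001 = 010100
  pos 1: 101000 XOR 101001 = 000001
  pos 6: 101001 XOR 101001 = 000000
Remainder = 00000 (zero — the frame passes the CRC check).

00000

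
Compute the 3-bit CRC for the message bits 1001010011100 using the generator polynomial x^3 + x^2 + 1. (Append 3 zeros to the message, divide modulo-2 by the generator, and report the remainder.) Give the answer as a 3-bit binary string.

000

Append 3 zeros: 1001010011100000. Divide by 1101 (XOR where the leading bit is 1):
  pos 0: 1001 XOR 1101 = 0100
  pos 1: 1000 XOR 1101 = 0101
  pos 2: 1011 XOR 1101 = 0110
  pos 3: 1100 XOR 1101 = 0001
  pos 6: 1011 XOR 1101 = 0110
  pos 7: 1101 XOR 1101 = 0000
Remainder (last 3 bits) = 000. This is the CRC / FCS.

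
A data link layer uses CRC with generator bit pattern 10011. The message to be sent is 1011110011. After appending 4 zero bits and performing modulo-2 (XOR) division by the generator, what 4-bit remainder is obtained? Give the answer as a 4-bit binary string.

Append 4 zeros: 10111100110000. Divide by 10011 (XOR where the leading bit is 1):
  pos 0: 10111 XOR 10011 = 00100
  pos 2: 10010 XOR 10011 = 00001
  pos 6: 10110 XOR 10011 = 00101
  pos 8: 10100 XOR 10011 = 00111
Remainder (last 4 bits) = 1110. This is the CRC / FCS.

1110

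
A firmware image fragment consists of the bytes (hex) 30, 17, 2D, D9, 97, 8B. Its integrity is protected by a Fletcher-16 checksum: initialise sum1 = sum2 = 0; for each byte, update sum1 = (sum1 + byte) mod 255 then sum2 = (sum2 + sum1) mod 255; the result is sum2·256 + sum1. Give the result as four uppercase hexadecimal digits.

Running sums (mod 255):
  after byte 0 (30): sum1=48, sum2=48
  after byte 1 (17): sum1=71, sum2=119
  after byte 2 (2D): sum1=116, sum2=235
  after byte 3 (D9): sum1=78, sum2=58
  after byte 4 (97): sum1=229, sum2=32
  after byte 5 (8B): sum1=113, sum2=145
Checksum = sum2·256 + sum1 = 145·256 + 113 = 37233 = 0x9171.

9171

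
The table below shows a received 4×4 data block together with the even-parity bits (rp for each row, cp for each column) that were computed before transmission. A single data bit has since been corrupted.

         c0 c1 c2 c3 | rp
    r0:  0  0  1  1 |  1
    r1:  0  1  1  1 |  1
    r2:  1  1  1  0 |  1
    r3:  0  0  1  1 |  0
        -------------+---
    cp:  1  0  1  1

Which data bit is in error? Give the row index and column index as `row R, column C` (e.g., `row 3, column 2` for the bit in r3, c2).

row 0, column 2

Recompute each row's even parity and compare to rp:
  r0: data parity 0, sent rp 1 → mismatch
  r1: data parity 1, sent rp 1 → ok
  r2: data parity 1, sent rp 1 → ok
  r3: data parity 0, sent rp 0 → ok
Recompute each column's even parity and compare to cp:
  c0: data parity 1, sent cp 1 → ok
  c1: data parity 0, sent cp 0 → ok
  c2: data parity 0, sent cp 1 → mismatch
  c3: data parity 1, sent cp 1 → ok
Exactly one row (r0) and one column (c2) fail → the flipped bit is at their intersection.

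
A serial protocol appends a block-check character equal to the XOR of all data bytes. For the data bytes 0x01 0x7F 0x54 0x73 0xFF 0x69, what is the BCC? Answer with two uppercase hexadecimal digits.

XOR the bytes together:
  start with 0x01
  0x01 ⊕ 0x7F = 0x7E
  0x7E ⊕ 0x54 = 0x2A
  0x2A ⊕ 0x73 = 0x59
  0x59 ⊕ 0xFF = 0xA6
  0xA6 ⊕ 0x69 = 0xCF

CF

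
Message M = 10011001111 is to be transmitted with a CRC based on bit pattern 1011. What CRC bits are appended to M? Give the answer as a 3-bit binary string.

Append 3 zeros: 10011001111000. Divide by 1011 (XOR where the leading bit is 1):
  pos 0: 1001 XOR 1011 = 0010
  pos 2: 1010 XOR 1011 = 0001
  pos 5: 1011 XOR 1011 = 0000
  pos 9: 1100 XOR 1011 = 0111
  pos 10: 1110 XOR 1011 = 0101
Remainder (last 3 bits) = 101. This is the CRC / FCS.

101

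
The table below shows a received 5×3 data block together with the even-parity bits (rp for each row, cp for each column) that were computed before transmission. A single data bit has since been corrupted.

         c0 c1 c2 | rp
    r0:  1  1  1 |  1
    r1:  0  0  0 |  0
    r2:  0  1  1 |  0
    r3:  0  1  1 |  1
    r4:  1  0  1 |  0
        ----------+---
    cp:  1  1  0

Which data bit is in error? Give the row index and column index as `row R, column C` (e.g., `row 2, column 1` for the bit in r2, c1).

Recompute each row's even parity and compare to rp:
  r0: data parity 1, sent rp 1 → ok
  r1: data parity 0, sent rp 0 → ok
  r2: data parity 0, sent rp 0 → ok
  r3: data parity 0, sent rp 1 → mismatch
  r4: data parity 0, sent rp 0 → ok
Recompute each column's even parity and compare to cp:
  c0: data parity 0, sent cp 1 → mismatch
  c1: data parity 1, sent cp 1 → ok
  c2: data parity 0, sent cp 0 → ok
Exactly one row (r3) and one column (c0) fail → the flipped bit is at their intersection.

row 3, column 0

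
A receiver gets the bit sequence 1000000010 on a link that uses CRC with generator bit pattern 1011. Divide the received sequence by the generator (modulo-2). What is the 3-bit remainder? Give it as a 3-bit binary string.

Modulo-2 division of 1000000010 by 1011:
  pos 0: 1000 XOR 1011 = 0011
  pos 2: 1100 XOR 1011 = 0111
  pos 3: 1110 XOR 1011 = 0101
  pos 4: 1010 XOR 1011 = 0001
Remainder = 110 (nonzero — an error is detected).

110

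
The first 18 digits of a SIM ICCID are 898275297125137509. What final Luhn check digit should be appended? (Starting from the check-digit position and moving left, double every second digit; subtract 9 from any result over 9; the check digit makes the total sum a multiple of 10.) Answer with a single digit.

Partial digits right→left: 9 0 5 7 3 1 5 2 1 7 9 2 5 7 2 8 9 8
Double every second digit counting from the check-digit position (so the 1st, 3rd, 5th, ... of the partial from the right).
  doubled (with −9 where >9): 9 1 6 1 2 9 1 4 9 → sum 42
  kept as-is: 0 7 1 2 7 2 7 8 8 → sum 42
Total = 42 + 42 = 84.
Check digit = (10 − (84 mod 10)) mod 10 = 6.

6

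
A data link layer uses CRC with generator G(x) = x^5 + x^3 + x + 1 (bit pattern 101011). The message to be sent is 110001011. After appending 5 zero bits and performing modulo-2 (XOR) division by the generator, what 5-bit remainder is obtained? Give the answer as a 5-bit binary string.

10110

Append 5 zeros: 11000101100000. Divide by 101011 (XOR where the leading bit is 1):
  pos 0: 110001 XOR 101011 = 011010
  pos 1: 110100 XOR 101011 = 011111
  pos 2: 111111 XOR 101011 = 010100
  pos 3: 101001 XOR 101011 = 000010
  pos 7: 100000 XOR 101011 = 001011
Remainder (last 5 bits) = 10110. This is the CRC / FCS.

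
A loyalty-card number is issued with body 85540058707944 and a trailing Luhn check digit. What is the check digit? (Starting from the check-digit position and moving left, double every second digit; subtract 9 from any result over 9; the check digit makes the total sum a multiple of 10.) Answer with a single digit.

Partial digits right→left: 4 4 9 7 0 7 8 5 0 0 4 5 5 8
Double every second digit counting from the check-digit position (so the 1st, 3rd, 5th, ... of the partial from the right).
  doubled (with −9 where >9): 8 9 0 7 0 8 1 → sum 33
  kept as-is: 4 7 7 5 0 5 8 → sum 36
Total = 33 + 36 = 69.
Check digit = (10 − (69 mod 10)) mod 10 = 1.

1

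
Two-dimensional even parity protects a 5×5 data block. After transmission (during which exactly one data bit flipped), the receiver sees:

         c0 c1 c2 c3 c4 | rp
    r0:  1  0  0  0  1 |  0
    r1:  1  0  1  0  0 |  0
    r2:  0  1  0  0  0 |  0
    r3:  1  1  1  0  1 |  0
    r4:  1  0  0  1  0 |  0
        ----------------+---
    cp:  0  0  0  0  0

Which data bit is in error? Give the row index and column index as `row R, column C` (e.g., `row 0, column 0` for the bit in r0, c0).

row 2, column 3

Recompute each row's even parity and compare to rp:
  r0: data parity 0, sent rp 0 → ok
  r1: data parity 0, sent rp 0 → ok
  r2: data parity 1, sent rp 0 → mismatch
  r3: data parity 0, sent rp 0 → ok
  r4: data parity 0, sent rp 0 → ok
Recompute each column's even parity and compare to cp:
  c0: data parity 0, sent cp 0 → ok
  c1: data parity 0, sent cp 0 → ok
  c2: data parity 0, sent cp 0 → ok
  c3: data parity 1, sent cp 0 → mismatch
  c4: data parity 0, sent cp 0 → ok
Exactly one row (r2) and one column (c3) fail → the flipped bit is at their intersection.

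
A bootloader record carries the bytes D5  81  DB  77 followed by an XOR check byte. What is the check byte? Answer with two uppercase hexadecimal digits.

XOR the bytes together:
  start with 0xD5
  0xD5 ⊕ 0x81 = 0x54
  0x54 ⊕ 0xDB = 0x8F
  0x8F ⊕ 0x77 = 0xF8

F8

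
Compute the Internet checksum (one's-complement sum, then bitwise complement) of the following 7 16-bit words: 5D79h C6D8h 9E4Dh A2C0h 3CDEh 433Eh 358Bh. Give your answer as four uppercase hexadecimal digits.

One's-complement addition (fold any carry out of bit 15 back into bit 0):
  0x5D79 + 0xC6D8 = 0x12451 → wrap carry → 0x2452
  0x2452 + 0x9E4D = 0x0C29F
  0xC29F + 0xA2C0 = 0x1655F → wrap carry → 0x6560
  0x6560 + 0x3CDE = 0x0A23E
  0xA23E + 0x433E = 0x0E57C
  0xE57C + 0x358B = 0x11B07 → wrap carry → 0x1B08
One's-complement sum = 0x1B08.
Checksum = ~0x1B08 & 0xFFFF = 0xE4F7.

E4F7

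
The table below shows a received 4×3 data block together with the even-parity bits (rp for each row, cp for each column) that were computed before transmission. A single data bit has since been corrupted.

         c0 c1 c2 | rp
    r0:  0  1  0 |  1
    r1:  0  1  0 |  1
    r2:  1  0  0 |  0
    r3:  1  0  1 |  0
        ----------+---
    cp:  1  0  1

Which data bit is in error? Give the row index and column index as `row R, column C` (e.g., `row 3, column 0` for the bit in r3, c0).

Recompute each row's even parity and compare to rp:
  r0: data parity 1, sent rp 1 → ok
  r1: data parity 1, sent rp 1 → ok
  r2: data parity 1, sent rp 0 → mismatch
  r3: data parity 0, sent rp 0 → ok
Recompute each column's even parity and compare to cp:
  c0: data parity 0, sent cp 1 → mismatch
  c1: data parity 0, sent cp 0 → ok
  c2: data parity 1, sent cp 1 → ok
Exactly one row (r2) and one column (c0) fail → the flipped bit is at their intersection.

row 2, column 0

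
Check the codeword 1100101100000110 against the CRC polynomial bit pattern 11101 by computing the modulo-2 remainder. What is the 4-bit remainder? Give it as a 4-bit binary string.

Modulo-2 division of 1100101100000110 by 11101:
  pos 0: 11001 XOR 11101 = 00100
  pos 2: 10001 XOR 11101 = 01100
  pos 3: 11001 XOR 11101 = 00100
  pos 5: 10000 XOR 11101 = 01101
  pos 6: 11010 XOR 11101 = 00111
  pos 8: 11100 XOR 11101 = 00001
Remainder = 1110 (nonzero — an error is detected).

1110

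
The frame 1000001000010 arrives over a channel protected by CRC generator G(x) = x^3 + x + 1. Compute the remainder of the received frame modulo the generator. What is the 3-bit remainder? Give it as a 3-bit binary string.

000

Modulo-2 division of 1000001000010 by 1011:
  pos 0: 1000 XOR 1011 = 0011
  pos 2: 1100 XOR 1011 = 0111
  pos 3: 1111 XOR 1011 = 0100
  pos 4: 1000 XOR 1011 = 0011
  pos 6: 1100 XOR 1011 = 0111
  pos 7: 1110 XOR 1011 = 0101
  pos 8: 1011 XOR 1011 = 0000
Remainder = 000 (zero — the frame passes the CRC check).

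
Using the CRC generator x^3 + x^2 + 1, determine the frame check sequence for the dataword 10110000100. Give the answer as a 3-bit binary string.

Append 3 zeros: 10110000100000. Divide by 1101 (XOR where the leading bit is 1):
  pos 0: 1011 XOR 1101 = 0110
  pos 1: 1100 XOR 1101 = 0001
  pos 4: 1000 XOR 1101 = 0101
  pos 5: 1011 XOR 1101 = 0110
  pos 6: 1100 XOR 1101 = 0001
  pos 9: 1000 XOR 1101 = 0101
  pos 10: 1010 XOR 1101 = 0111
Remainder (last 3 bits) = 111. This is the CRC / FCS.

111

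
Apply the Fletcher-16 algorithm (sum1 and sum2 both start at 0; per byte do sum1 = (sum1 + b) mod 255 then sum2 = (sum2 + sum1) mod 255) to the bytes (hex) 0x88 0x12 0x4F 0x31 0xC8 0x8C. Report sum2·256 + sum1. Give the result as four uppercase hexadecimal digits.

7C70

Running sums (mod 255):
  after byte 0 (0x88): sum1=136, sum2=136
  after byte 1 (0x12): sum1=154, sum2=35
  after byte 2 (0x4F): sum1=233, sum2=13
  after byte 3 (0x31): sum1=27, sum2=40
  after byte 4 (0xC8): sum1=227, sum2=12
  after byte 5 (0x8C): sum1=112, sum2=124
Checksum = sum2·256 + sum1 = 124·256 + 112 = 31856 = 0x7C70.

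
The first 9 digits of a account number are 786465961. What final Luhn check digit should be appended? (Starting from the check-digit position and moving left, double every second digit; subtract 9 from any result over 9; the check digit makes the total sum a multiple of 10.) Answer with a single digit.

5

Partial digits right→left: 1 6 9 5 6 4 6 8 7
Double every second digit counting from the check-digit position (so the 1st, 3rd, 5th, ... of the partial from the right).
  doubled (with −9 where >9): 2 9 3 3 5 → sum 22
  kept as-is: 6 5 4 8 → sum 23
Total = 22 + 23 = 45.
Check digit = (10 − (45 mod 10)) mod 10 = 5.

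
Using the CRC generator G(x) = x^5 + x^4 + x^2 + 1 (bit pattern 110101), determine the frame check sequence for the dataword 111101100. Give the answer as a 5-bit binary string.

00101

Append 5 zeros: 11110110000000. Divide by 110101 (XOR where the leading bit is 1):
  pos 0: 111101 XOR 110101 = 001000
  pos 2: 100010 XOR 110101 = 010111
  pos 3: 101110 XOR 110101 = 011011
  pos 4: 110110 XOR 110101 = 000011
  pos 8: 110000 XOR 110101 = 000101
Remainder (last 5 bits) = 00101. This is the CRC / FCS.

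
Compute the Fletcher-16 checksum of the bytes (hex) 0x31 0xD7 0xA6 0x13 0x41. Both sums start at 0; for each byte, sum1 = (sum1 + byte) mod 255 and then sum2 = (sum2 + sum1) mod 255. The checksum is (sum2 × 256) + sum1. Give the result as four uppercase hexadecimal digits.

B004

Running sums (mod 255):
  after byte 0 (0x31): sum1=49, sum2=49
  after byte 1 (0xD7): sum1=9, sum2=58
  after byte 2 (0xA6): sum1=175, sum2=233
  after byte 3 (0x13): sum1=194, sum2=172
  after byte 4 (0x41): sum1=4, sum2=176
Checksum = sum2·256 + sum1 = 176·256 + 4 = 45060 = 0xB004.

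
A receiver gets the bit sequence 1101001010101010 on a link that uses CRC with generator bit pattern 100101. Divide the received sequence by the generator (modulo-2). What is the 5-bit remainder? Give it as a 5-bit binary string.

01101

Modulo-2 division of 1101001010101010 by 100101:
  pos 0: 110100 XOR 100101 = 010001
  pos 1: 100011 XOR 100101 = 000110
  pos 4: 110010 XOR 100101 = 010111
  pos 5: 101111 XOR 100101 = 001010
  pos 7: 101001 XOR 100101 = 001100
  pos 9: 110001 XOR 100101 = 010100
  pos 10: 101000 XOR 100101 = 001101
Remainder = 01101 (nonzero — an error is detected).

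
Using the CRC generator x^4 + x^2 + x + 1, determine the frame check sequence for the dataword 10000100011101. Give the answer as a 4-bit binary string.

1001

Append 4 zeros: 100001000111010000. Divide by 10111 (XOR where the leading bit is 1):
  pos 0: 10000 XOR 10111 = 00111
  pos 2: 11110 XOR 10111 = 01001
  pos 3: 10010 XOR 10111 = 00101
  pos 5: 10101 XOR 10111 = 00010
  pos 8: 10110 XOR 10111 = 00001
  pos 12: 11000 XOR 10111 = 01111
  pos 13: 11110 XOR 10111 = 01001
Remainder (last 4 bits) = 1001. This is the CRC / FCS.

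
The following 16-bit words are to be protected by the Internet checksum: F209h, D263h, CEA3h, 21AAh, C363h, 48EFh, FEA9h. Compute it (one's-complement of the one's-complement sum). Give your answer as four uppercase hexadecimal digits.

One's-complement addition (fold any carry out of bit 15 back into bit 0):
  0xF209 + 0xD263 = 0x1C46C → wrap carry → 0xC46D
  0xC46D + 0xCEA3 = 0x19310 → wrap carry → 0x9311
  0x9311 + 0x21AA = 0x0B4BB
  0xB4BB + 0xC363 = 0x1781E → wrap carry → 0x781F
  0x781F + 0x48EF = 0x0C10E
  0xC10E + 0xFEA9 = 0x1BFB7 → wrap carry → 0xBFB8
One's-complement sum = 0xBFB8.
Checksum = ~0xBFB8 & 0xFFFF = 0x4047.

4047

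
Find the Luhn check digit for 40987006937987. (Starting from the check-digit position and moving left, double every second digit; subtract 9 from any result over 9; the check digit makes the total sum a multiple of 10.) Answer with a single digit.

6

Partial digits right→left: 7 8 9 7 3 9 6 0 0 7 8 9 0 4
Double every second digit counting from the check-digit position (so the 1st, 3rd, 5th, ... of the partial from the right).
  doubled (with −9 where >9): 5 9 6 3 0 7 0 → sum 30
  kept as-is: 8 7 9 0 7 9 4 → sum 44
Total = 30 + 44 = 74.
Check digit = (10 − (74 mod 10)) mod 10 = 6.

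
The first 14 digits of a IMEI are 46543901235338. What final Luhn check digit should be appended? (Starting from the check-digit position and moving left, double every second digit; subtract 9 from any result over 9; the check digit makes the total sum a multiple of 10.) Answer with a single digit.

Partial digits right→left: 8 3 3 5 3 2 1 0 9 3 4 5 6 4
Double every second digit counting from the check-digit position (so the 1st, 3rd, 5th, ... of the partial from the right).
  doubled (with −9 where >9): 7 6 6 2 9 8 3 → sum 41
  kept as-is: 3 5 2 0 3 5 4 → sum 22
Total = 41 + 22 = 63.
Check digit = (10 − (63 mod 10)) mod 10 = 7.

7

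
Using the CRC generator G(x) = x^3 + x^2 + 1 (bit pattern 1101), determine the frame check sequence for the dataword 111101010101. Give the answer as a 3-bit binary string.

Append 3 zeros: 111101010101000. Divide by 1101 (XOR where the leading bit is 1):
  pos 0: 1111 XOR 1101 = 0010
  pos 2: 1001 XOR 1101 = 0100
  pos 3: 1000 XOR 1101 = 0101
  pos 4: 1011 XOR 1101 = 0110
  pos 5: 1100 XOR 1101 = 0001
  pos 8: 1101 XOR 1101 = 0000
Remainder (last 3 bits) = 000. This is the CRC / FCS.

000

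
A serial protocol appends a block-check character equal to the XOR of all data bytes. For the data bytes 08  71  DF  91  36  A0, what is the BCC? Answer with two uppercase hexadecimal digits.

A1

XOR the bytes together:
  start with 0x08
  0x08 ⊕ 0x71 = 0x79
  0x79 ⊕ 0xDF = 0xA6
  0xA6 ⊕ 0x91 = 0x37
  0x37 ⊕ 0x36 = 0x01
  0x01 ⊕ 0xA0 = 0xA1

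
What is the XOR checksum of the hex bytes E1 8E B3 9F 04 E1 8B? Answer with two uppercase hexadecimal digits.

XOR the bytes together:
  start with 0xE1
  0xE1 ⊕ 0x8E = 0x6F
  0x6F ⊕ 0xB3 = 0xDC
  0xDC ⊕ 0x9F = 0x43
  0x43 ⊕ 0x04 = 0x47
  0x47 ⊕ 0xE1 = 0xA6
  0xA6 ⊕ 0x8B = 0x2D

2D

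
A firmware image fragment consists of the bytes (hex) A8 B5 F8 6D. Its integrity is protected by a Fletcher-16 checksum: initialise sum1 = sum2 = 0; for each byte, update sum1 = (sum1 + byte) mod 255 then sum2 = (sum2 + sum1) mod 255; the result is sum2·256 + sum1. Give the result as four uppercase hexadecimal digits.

23C4

Running sums (mod 255):
  after byte 0 (A8): sum1=168, sum2=168
  after byte 1 (B5): sum1=94, sum2=7
  after byte 2 (F8): sum1=87, sum2=94
  after byte 3 (6D): sum1=196, sum2=35
Checksum = sum2·256 + sum1 = 35·256 + 196 = 9156 = 0x23C4.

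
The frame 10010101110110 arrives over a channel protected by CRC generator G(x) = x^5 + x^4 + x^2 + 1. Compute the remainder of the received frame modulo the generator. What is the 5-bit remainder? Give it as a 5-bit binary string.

Modulo-2 division of 10010101110110 by 110101:
  pos 0: 100101 XOR 110101 = 010000
  pos 1: 100000 XOR 110101 = 010101
  pos 2: 101011 XOR 110101 = 011110
  pos 3: 111101 XOR 110101 = 001000
  pos 5: 100010 XOR 110101 = 010111
  pos 6: 101111 XOR 110101 = 011010
  pos 7: 110101 XOR 110101 = 000000
Remainder = 00000 (zero — the frame passes the CRC check).

00000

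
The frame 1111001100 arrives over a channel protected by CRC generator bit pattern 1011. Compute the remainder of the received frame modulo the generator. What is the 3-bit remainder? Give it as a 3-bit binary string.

101

Modulo-2 division of 1111001100 by 1011:
  pos 0: 1111 XOR 1011 = 0100
  pos 1: 1000 XOR 1011 = 0011
  pos 3: 1101 XOR 1011 = 0110
  pos 4: 1101 XOR 1011 = 0110
  pos 5: 1100 XOR 1011 = 0111
  pos 6: 1110 XOR 1011 = 0101
Remainder = 101 (nonzero — an error is detected).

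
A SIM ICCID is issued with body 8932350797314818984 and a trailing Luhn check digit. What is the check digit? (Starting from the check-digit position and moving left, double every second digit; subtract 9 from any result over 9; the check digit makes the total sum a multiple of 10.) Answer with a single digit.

Partial digits right→left: 4 8 9 8 1 8 4 1 3 7 9 7 0 5 3 2 3 9 8
Double every second digit counting from the check-digit position (so the 1st, 3rd, 5th, ... of the partial from the right).
  doubled (with −9 where >9): 8 9 2 8 6 9 0 6 6 7 → sum 61
  kept as-is: 8 8 8 1 7 7 5 2 9 → sum 55
Total = 61 + 55 = 116.
Check digit = (10 − (116 mod 10)) mod 10 = 4.

4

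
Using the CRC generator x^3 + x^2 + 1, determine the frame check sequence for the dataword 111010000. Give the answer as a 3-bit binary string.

Append 3 zeros: 111010000000. Divide by 1101 (XOR where the leading bit is 1):
  pos 0: 1110 XOR 1101 = 0011
  pos 2: 1110 XOR 1101 = 0011
  pos 4: 1100 XOR 1101 = 0001
  pos 7: 1000 XOR 1101 = 0101
  pos 8: 1010 XOR 1101 = 0111
Remainder (last 3 bits) = 111. This is the CRC / FCS.

111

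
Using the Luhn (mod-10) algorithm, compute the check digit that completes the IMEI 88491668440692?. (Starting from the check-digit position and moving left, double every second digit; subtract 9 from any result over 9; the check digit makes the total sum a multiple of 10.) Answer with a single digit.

Partial digits right→left: 2 9 6 0 4 4 8 6 6 1 9 4 8 8
Double every second digit counting from the check-digit position (so the 1st, 3rd, 5th, ... of the partial from the right).
  doubled (with −9 where >9): 4 3 8 7 3 9 7 → sum 41
  kept as-is: 9 0 4 6 1 4 8 → sum 32
Total = 41 + 32 = 73.
Check digit = (10 − (73 mod 10)) mod 10 = 7.

7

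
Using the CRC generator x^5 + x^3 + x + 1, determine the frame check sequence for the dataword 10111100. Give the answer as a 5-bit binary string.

11100

Append 5 zeros: 1011110000000. Divide by 101011 (XOR where the leading bit is 1):
  pos 0: 101111 XOR 101011 = 000100
  pos 3: 100000 XOR 101011 = 001011
  pos 5: 101100 XOR 101011 = 000111
Remainder (last 5 bits) = 11100. This is the CRC / FCS.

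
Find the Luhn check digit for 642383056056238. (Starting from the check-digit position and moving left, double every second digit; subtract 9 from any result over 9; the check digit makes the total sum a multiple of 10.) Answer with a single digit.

Partial digits right→left: 8 3 2 6 5 0 6 5 0 3 8 3 2 4 6
Double every second digit counting from the check-digit position (so the 1st, 3rd, 5th, ... of the partial from the right).
  doubled (with −9 where >9): 7 4 1 3 0 7 4 3 → sum 29
  kept as-is: 3 6 0 5 3 3 4 → sum 24
Total = 29 + 24 = 53.
Check digit = (10 − (53 mod 10)) mod 10 = 7.

7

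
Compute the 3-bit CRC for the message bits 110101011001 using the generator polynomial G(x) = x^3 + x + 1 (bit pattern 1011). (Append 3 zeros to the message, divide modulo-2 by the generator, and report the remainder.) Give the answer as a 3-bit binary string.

001

Append 3 zeros: 110101011001000. Divide by 1011 (XOR where the leading bit is 1):
  pos 0: 1101 XOR 1011 = 0110
  pos 1: 1100 XOR 1011 = 0111
  pos 2: 1111 XOR 1011 = 0100
  pos 3: 1000 XOR 1011 = 0011
  pos 5: 1111 XOR 1011 = 0100
  pos 6: 1000 XOR 1011 = 0011
  pos 8: 1101 XOR 1011 = 0110
  pos 9: 1100 XOR 1011 = 0111
  pos 10: 1110 XOR 1011 = 0101
  pos 11: 1010 XOR 1011 = 0001
Remainder (last 3 bits) = 001. This is the CRC / FCS.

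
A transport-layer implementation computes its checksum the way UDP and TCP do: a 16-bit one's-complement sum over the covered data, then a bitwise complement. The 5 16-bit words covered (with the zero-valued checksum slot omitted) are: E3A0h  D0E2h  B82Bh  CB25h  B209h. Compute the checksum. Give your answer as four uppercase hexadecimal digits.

One's-complement addition (fold any carry out of bit 15 back into bit 0):
  0xE3A0 + 0xD0E2 = 0x1B482 → wrap carry → 0xB483
  0xB483 + 0xB82B = 0x16CAE → wrap carry → 0x6CAF
  0x6CAF + 0xCB25 = 0x137D4 → wrap carry → 0x37D5
  0x37D5 + 0xB209 = 0x0E9DE
One's-complement sum = 0xE9DE.
Checksum = ~0xE9DE & 0xFFFF = 0x1621.

1621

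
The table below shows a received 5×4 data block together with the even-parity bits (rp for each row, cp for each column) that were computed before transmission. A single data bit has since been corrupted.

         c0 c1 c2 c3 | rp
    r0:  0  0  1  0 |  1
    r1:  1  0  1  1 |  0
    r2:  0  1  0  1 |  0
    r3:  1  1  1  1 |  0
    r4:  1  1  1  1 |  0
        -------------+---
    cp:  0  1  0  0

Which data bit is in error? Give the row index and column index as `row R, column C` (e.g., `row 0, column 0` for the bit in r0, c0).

row 1, column 0

Recompute each row's even parity and compare to rp:
  r0: data parity 1, sent rp 1 → ok
  r1: data parity 1, sent rp 0 → mismatch
  r2: data parity 0, sent rp 0 → ok
  r3: data parity 0, sent rp 0 → ok
  r4: data parity 0, sent rp 0 → ok
Recompute each column's even parity and compare to cp:
  c0: data parity 1, sent cp 0 → mismatch
  c1: data parity 1, sent cp 1 → ok
  c2: data parity 0, sent cp 0 → ok
  c3: data parity 0, sent cp 0 → ok
Exactly one row (r1) and one column (c0) fail → the flipped bit is at their intersection.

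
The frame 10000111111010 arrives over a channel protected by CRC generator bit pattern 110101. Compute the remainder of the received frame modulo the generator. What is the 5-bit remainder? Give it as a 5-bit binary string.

Modulo-2 division of 10000111111010 by 110101:
  pos 0: 100001 XOR 110101 = 010100
  pos 1: 101001 XOR 110101 = 011100
  pos 2: 111001 XOR 110101 = 001100
  pos 4: 110011 XOR 110101 = 000110
  pos 7: 110101 XOR 110101 = 000000
Remainder = 00000 (zero — the frame passes the CRC check).

00000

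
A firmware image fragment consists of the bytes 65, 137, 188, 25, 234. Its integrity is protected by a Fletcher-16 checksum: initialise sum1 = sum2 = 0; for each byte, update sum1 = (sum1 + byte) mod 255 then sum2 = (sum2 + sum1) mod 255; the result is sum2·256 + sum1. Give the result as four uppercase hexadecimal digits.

Running sums (mod 255):
  after byte 0 (65): sum1=65, sum2=65
  after byte 1 (137): sum1=202, sum2=12
  after byte 2 (188): sum1=135, sum2=147
  after byte 3 (25): sum1=160, sum2=52
  after byte 4 (234): sum1=139, sum2=191
Checksum = sum2·256 + sum1 = 191·256 + 139 = 49035 = 0xBF8B.

BF8B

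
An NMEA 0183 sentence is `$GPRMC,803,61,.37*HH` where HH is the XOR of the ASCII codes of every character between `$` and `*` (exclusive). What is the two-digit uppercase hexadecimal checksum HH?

XOR the ASCII codes of the payload characters:
  'G' = 0x47 → acc = 0x47
  'P' = 0x50 → acc = 0x17
  'R' = 0x52 → acc = 0x45
  'M' = 0x4D → acc = 0x08
  'C' = 0x43 → acc = 0x4B
  ',' = 0x2C → acc = 0x67
  '8' = 0x38 → acc = 0x5F
  '0' = 0x30 → acc = 0x6F
  '3' = 0x33 → acc = 0x5C
  ',' = 0x2C → acc = 0x70
  '6' = 0x36 → acc = 0x46
  '1' = 0x31 → acc = 0x77
  ',' = 0x2C → acc = 0x5B
  '.' = 0x2E → acc = 0x75
  '3' = 0x33 → acc = 0x46
  '7' = 0x37 → acc = 0x71
Checksum = 0x71.

71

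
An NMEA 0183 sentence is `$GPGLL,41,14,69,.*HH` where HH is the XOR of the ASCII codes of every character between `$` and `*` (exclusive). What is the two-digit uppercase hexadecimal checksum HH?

71

XOR the ASCII codes of the payload characters:
  'G' = 0x47 → acc = 0x47
  'P' = 0x50 → acc = 0x17
  'G' = 0x47 → acc = 0x50
  'L' = 0x4C → acc = 0x1C
  'L' = 0x4C → acc = 0x50
  ',' = 0x2C → acc = 0x7C
  '4' = 0x34 → acc = 0x48
  '1' = 0x31 → acc = 0x79
  ',' = 0x2C → acc = 0x55
  '1' = 0x31 → acc = 0x64
  '4' = 0x34 → acc = 0x50
  ',' = 0x2C → acc = 0x7C
  '6' = 0x36 → acc = 0x4A
  '9' = 0x39 → acc = 0x73
  ',' = 0x2C → acc = 0x5F
  '.' = 0x2E → acc = 0x71
Checksum = 0x71.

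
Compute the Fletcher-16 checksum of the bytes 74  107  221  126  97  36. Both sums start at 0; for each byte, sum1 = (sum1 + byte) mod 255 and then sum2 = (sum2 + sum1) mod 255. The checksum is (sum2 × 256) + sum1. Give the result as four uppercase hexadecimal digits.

B097

Running sums (mod 255):
  after byte 0 (74): sum1=74, sum2=74
  after byte 1 (107): sum1=181, sum2=0
  after byte 2 (221): sum1=147, sum2=147
  after byte 3 (126): sum1=18, sum2=165
  after byte 4 (97): sum1=115, sum2=25
  after byte 5 (36): sum1=151, sum2=176
Checksum = sum2·256 + sum1 = 176·256 + 151 = 45207 = 0xB097.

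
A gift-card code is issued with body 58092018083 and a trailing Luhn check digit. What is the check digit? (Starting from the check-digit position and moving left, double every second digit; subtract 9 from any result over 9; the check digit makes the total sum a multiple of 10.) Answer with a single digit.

Partial digits right→left: 3 8 0 8 1 0 2 9 0 8 5
Double every second digit counting from the check-digit position (so the 1st, 3rd, 5th, ... of the partial from the right).
  doubled (with −9 where >9): 6 0 2 4 0 1 → sum 13
  kept as-is: 8 8 0 9 8 → sum 33
Total = 13 + 33 = 46.
Check digit = (10 − (46 mod 10)) mod 10 = 4.

4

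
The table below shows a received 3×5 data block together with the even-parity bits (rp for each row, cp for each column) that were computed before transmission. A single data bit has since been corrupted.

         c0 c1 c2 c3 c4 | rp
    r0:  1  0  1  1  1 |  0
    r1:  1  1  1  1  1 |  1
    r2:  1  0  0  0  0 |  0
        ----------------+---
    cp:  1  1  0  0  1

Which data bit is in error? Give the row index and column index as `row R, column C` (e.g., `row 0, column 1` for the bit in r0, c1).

Recompute each row's even parity and compare to rp:
  r0: data parity 0, sent rp 0 → ok
  r1: data parity 1, sent rp 1 → ok
  r2: data parity 1, sent rp 0 → mismatch
Recompute each column's even parity and compare to cp:
  c0: data parity 1, sent cp 1 → ok
  c1: data parity 1, sent cp 1 → ok
  c2: data parity 0, sent cp 0 → ok
  c3: data parity 0, sent cp 0 → ok
  c4: data parity 0, sent cp 1 → mismatch
Exactly one row (r2) and one column (c4) fail → the flipped bit is at their intersection.

row 2, column 4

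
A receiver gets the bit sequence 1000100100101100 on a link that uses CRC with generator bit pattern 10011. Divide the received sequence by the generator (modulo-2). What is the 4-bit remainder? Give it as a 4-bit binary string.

Modulo-2 division of 1000100100101100 by 10011:
  pos 0: 10001 XOR 10011 = 00010
  pos 3: 10001 XOR 10011 = 00010
  pos 6: 10001 XOR 10011 = 00010
  pos 9: 10011 XOR 10011 = 00000
Remainder = 0000 (zero — the frame passes the CRC check).

0000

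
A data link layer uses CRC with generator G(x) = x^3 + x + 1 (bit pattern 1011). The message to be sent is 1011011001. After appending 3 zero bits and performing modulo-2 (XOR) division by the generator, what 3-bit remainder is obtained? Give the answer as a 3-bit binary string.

111

Append 3 zeros: 1011011001000. Divide by 1011 (XOR where the leading bit is 1):
  pos 0: 1011 XOR 1011 = 0000
  pos 5: 1100 XOR 1011 = 0111
  pos 6: 1111 XOR 1011 = 0100
  pos 7: 1000 XOR 1011 = 0011
  pos 9: 1100 XOR 1011 = 0111
Remainder (last 3 bits) = 111. This is the CRC / FCS.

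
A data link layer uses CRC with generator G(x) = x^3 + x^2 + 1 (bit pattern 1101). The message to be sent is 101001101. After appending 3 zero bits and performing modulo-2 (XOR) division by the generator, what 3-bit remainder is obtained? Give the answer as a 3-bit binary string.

011

Append 3 zeros: 101001101000. Divide by 1101 (XOR where the leading bit is 1):
  pos 0: 1010 XOR 1101 = 0111
  pos 1: 1110 XOR 1101 = 0011
  pos 3: 1111 XOR 1101 = 0010
  pos 5: 1001 XOR 1101 = 0100
  pos 6: 1000 XOR 1101 = 0101
  pos 7: 1010 XOR 1101 = 0111
  pos 8: 1110 XOR 1101 = 0011
Remainder (last 3 bits) = 011. This is the CRC / FCS.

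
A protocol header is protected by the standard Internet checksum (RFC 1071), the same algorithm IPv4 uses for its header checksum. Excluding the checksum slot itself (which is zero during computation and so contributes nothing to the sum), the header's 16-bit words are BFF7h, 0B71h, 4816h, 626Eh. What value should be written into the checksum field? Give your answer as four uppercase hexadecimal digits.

8A12

One's-complement addition (fold any carry out of bit 15 back into bit 0):
  0xBFF7 + 0x0B71 = 0x0CB68
  0xCB68 + 0x4816 = 0x1137E → wrap carry → 0x137F
  0x137F + 0x626E = 0x075ED
One's-complement sum = 0x75ED.
Checksum = ~0x75ED & 0xFFFF = 0x8A12.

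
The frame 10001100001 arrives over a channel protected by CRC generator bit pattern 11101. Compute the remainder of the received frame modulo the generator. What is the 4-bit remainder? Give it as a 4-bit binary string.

Modulo-2 division of 10001100001 by 11101:
  pos 0: 10001 XOR 11101 = 01100
  pos 1: 11001 XOR 11101 = 00100
  pos 3: 10000 XOR 11101 = 01101
  pos 4: 11010 XOR 11101 = 00111
  pos 6: 11101 XOR 11101 = 00000
Remainder = 0000 (zero — the frame passes the CRC check).

0000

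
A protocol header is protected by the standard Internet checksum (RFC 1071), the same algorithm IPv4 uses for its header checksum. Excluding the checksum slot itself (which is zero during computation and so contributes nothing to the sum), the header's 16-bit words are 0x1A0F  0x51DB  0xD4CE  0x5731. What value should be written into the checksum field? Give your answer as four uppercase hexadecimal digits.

6815

One's-complement addition (fold any carry out of bit 15 back into bit 0):
  0x1A0F + 0x51DB = 0x06BEA
  0x6BEA + 0xD4CE = 0x140B8 → wrap carry → 0x40B9
  0x40B9 + 0x5731 = 0x097EA
One's-complement sum = 0x97EA.
Checksum = ~0x97EA & 0xFFFF = 0x6815.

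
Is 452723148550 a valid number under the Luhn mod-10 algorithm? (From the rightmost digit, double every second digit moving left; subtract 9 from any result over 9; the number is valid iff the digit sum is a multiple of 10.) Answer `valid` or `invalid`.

From the right, keep odd positions and double even positions (subtract 9 from any doubled value over 9):
  doubled (positions 2,4,...): 1 7 2 4 4 8 → sum 26
  kept (positions 1,3,...): 0 5 4 3 7 5 → sum 24
Total = 50.
50 mod 10 = 0, so the number is valid.

valid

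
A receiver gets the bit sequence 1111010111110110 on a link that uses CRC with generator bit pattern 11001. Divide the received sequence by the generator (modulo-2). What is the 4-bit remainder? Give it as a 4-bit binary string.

Modulo-2 division of 1111010111110110 by 11001:
  pos 0: 11110 XOR 11001 = 00111
  pos 2: 11110 XOR 11001 = 00111
  pos 4: 11111 XOR 11001 = 00110
  pos 6: 11011 XOR 11001 = 00010
  pos 9: 10101 XOR 11001 = 01100
  pos 10: 11001 XOR 11001 = 00000
Remainder = 0000 (zero — the frame passes the CRC check).

0000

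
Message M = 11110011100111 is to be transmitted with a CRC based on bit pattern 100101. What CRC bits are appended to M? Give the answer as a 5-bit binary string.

Append 5 zeros: 1111001110011100000. Divide by 100101 (XOR where the leading bit is 1):
  pos 0: 111100 XOR 100101 = 011001
  pos 1: 110011 XOR 100101 = 010110
  pos 2: 101101 XOR 100101 = 001000
  pos 4: 100010 XOR 100101 = 000111
  pos 7: 111011 XOR 100101 = 011110
  pos 8: 111101 XOR 100101 = 011000
  pos 9: 110000 XOR 100101 = 010101
  pos 10: 101010 XOR 100101 = 001111
  pos 12: 111100 XOR 100101 = 011001
  pos 13: 110010 XOR 100101 = 010111
Remainder (last 5 bits) = 10111. This is the CRC / FCS.

10111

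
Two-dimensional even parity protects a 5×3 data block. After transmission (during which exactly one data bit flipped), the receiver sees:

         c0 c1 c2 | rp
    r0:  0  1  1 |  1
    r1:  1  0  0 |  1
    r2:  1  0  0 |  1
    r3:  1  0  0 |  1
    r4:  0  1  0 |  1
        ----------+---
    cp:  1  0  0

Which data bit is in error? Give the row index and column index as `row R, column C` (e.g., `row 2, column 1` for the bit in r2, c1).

row 0, column 2

Recompute each row's even parity and compare to rp:
  r0: data parity 0, sent rp 1 → mismatch
  r1: data parity 1, sent rp 1 → ok
  r2: data parity 1, sent rp 1 → ok
  r3: data parity 1, sent rp 1 → ok
  r4: data parity 1, sent rp 1 → ok
Recompute each column's even parity and compare to cp:
  c0: data parity 1, sent cp 1 → ok
  c1: data parity 0, sent cp 0 → ok
  c2: data parity 1, sent cp 0 → mismatch
Exactly one row (r0) and one column (c2) fail → the flipped bit is at their intersection.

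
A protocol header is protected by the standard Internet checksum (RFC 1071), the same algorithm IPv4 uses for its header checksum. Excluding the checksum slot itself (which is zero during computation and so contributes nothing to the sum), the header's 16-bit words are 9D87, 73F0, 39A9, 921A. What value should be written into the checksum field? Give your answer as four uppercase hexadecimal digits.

22C4

One's-complement addition (fold any carry out of bit 15 back into bit 0):
  0x9D87 + 0x73F0 = 0x11177 → wrap carry → 0x1178
  0x1178 + 0x39A9 = 0x04B21
  0x4B21 + 0x921A = 0x0DD3B
One's-complement sum = 0xDD3B.
Checksum = ~0xDD3B & 0xFFFF = 0x22C4.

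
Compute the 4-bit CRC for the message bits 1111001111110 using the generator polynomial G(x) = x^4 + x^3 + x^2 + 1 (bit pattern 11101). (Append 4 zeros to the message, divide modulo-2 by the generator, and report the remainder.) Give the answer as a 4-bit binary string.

1111

Append 4 zeros: 11110011111100000. Divide by 11101 (XOR where the leading bit is 1):
  pos 0: 11110 XOR 11101 = 00011
  pos 3: 11011 XOR 11101 = 00110
  pos 5: 11011 XOR 11101 = 00110
  pos 7: 11011 XOR 11101 = 00110
  pos 9: 11000 XOR 11101 = 00101
  pos 11: 10100 XOR 11101 = 01001
  pos 12: 10010 XOR 11101 = 01111
Remainder (last 4 bits) = 1111. This is the CRC / FCS.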